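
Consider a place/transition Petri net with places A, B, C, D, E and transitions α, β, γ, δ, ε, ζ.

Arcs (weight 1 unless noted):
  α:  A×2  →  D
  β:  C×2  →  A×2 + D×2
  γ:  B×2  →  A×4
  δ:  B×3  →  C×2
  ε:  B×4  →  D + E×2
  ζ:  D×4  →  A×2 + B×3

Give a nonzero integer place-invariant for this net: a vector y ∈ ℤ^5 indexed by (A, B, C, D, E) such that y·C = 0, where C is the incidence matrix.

Incidence matrix C (rows=places, cols=transitions):
        α    β    γ    δ    ε    ζ
    A  -2    2    4    0    0    2
    B   0    0   -2   -3   -4    3
    C   0   -2    0    2    0    0
    D   1    2    0    0    1   -4
    E   0    0    0    0    2    0

Candidate y = [1, 2, 3, 2, 3]; check y·C column-wise:
  col α: 1·-2 + 2·0 + 3·0 + 2·1 + 3·0 = 0
  col β: 1·2 + 2·0 + 3·-2 + 2·2 + 3·0 = 0
  col γ: 1·4 + 2·-2 + 3·0 + 2·0 + 3·0 = 0
  col δ: 1·0 + 2·-3 + 3·2 + 2·0 + 3·0 = 0
  col ε: 1·0 + 2·-4 + 3·0 + 2·1 + 3·2 = 0
  col ζ: 1·2 + 2·3 + 3·0 + 2·-4 + 3·0 = 0

y = (A:1, B:2, C:3, D:2, E:3)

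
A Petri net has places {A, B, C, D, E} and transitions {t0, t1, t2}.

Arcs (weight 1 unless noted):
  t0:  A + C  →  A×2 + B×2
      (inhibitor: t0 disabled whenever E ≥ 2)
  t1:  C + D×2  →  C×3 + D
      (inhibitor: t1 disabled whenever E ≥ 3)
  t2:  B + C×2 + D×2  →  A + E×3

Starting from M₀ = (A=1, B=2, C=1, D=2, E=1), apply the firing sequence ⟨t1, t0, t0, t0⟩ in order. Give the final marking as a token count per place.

step 1: fire t1:  (A=1, B=2, C=1, D=2, E=1) → (A=1, B=2, C=3, D=1, E=1)
step 2: fire t0:  (A=1, B=2, C=3, D=1, E=1) → (A=2, B=4, C=2, D=1, E=1)
step 3: fire t0:  (A=2, B=4, C=2, D=1, E=1) → (A=3, B=6, C=1, D=1, E=1)
step 4: fire t0:  (A=3, B=6, C=1, D=1, E=1) → (A=4, B=8, C=0, D=1, E=1)

(A=4, B=8, C=0, D=1, E=1)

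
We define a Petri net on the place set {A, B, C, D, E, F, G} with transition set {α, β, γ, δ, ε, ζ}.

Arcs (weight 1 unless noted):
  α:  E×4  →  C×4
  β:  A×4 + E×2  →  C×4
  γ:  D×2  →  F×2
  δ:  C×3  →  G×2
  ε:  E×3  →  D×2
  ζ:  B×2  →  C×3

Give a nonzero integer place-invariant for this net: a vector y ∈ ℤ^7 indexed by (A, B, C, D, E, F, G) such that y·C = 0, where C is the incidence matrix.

Incidence matrix C (rows=places, cols=transitions):
        α    β    γ    δ    ε    ζ
    A   0   -4    0    0    0    0
    B   0    0    0    0    0   -2
    C   4    4    0   -3    0    3
    D   0    0   -2    0    2    0
    E  -4   -2    0    0   -3    0
    F   0    0    2    0    0    0
    G   0    0    0    2    0    0

Candidate y = [1, 3, 2, 3, 2, 3, 3]; check y·C column-wise:
  col α: 1·0 + 3·0 + 2·4 + 3·0 + 2·-4 + 3·0 + 3·0 = 0
  col β: 1·-4 + 3·0 + 2·4 + 3·0 + 2·-2 + 3·0 + 3·0 = 0
  col γ: 1·0 + 3·0 + 2·0 + 3·-2 + 2·0 + 3·2 + 3·0 = 0
  col δ: 1·0 + 3·0 + 2·-3 + 3·0 + 2·0 + 3·0 + 3·2 = 0
  col ε: 1·0 + 3·0 + 2·0 + 3·2 + 2·-3 + 3·0 + 3·0 = 0
  col ζ: 1·0 + 3·-2 + 2·3 + 3·0 + 2·0 + 3·0 + 3·0 = 0

y = (A:1, B:3, C:2, D:3, E:2, F:3, G:3)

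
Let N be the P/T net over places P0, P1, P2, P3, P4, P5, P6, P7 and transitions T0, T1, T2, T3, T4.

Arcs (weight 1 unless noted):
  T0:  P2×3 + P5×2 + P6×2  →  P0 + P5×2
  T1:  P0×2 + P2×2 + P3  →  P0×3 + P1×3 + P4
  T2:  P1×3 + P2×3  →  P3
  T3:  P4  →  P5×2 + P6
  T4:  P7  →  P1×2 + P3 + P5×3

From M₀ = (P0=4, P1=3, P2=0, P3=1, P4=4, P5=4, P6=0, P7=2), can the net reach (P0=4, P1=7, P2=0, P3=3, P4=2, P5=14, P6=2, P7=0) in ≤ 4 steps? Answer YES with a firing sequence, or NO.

YES — reachable via ⟨T3, T3, T4, T4⟩ (4 firings)

step 1: fire T3:  (P0=4, P1=3, P2=0, P3=1, P4=4, P5=4, P6=0, P7=2) → (P0=4, P1=3, P2=0, P3=1, P4=3, P5=6, P6=1, P7=2)
step 2: fire T3:  (P0=4, P1=3, P2=0, P3=1, P4=3, P5=6, P6=1, P7=2) → (P0=4, P1=3, P2=0, P3=1, P4=2, P5=8, P6=2, P7=2)
step 3: fire T4:  (P0=4, P1=3, P2=0, P3=1, P4=2, P5=8, P6=2, P7=2) → (P0=4, P1=5, P2=0, P3=2, P4=2, P5=11, P6=2, P7=1)
step 4: fire T4:  (P0=4, P1=5, P2=0, P3=2, P4=2, P5=11, P6=2, P7=1) → (P0=4, P1=7, P2=0, P3=3, P4=2, P5=14, P6=2, P7=0)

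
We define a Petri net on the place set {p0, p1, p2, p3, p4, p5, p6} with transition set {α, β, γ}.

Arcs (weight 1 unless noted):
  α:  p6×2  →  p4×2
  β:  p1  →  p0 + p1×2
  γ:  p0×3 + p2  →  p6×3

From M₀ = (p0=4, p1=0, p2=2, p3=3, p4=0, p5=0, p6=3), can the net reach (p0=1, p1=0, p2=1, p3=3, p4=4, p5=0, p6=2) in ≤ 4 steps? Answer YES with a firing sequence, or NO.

YES — reachable via ⟨α, γ, α⟩ (3 firings)

step 1: fire α:  (p0=4, p1=0, p2=2, p3=3, p4=0, p5=0, p6=3) → (p0=4, p1=0, p2=2, p3=3, p4=2, p5=0, p6=1)
step 2: fire γ:  (p0=4, p1=0, p2=2, p3=3, p4=2, p5=0, p6=1) → (p0=1, p1=0, p2=1, p3=3, p4=2, p5=0, p6=4)
step 3: fire α:  (p0=1, p1=0, p2=1, p3=3, p4=2, p5=0, p6=4) → (p0=1, p1=0, p2=1, p3=3, p4=4, p5=0, p6=2)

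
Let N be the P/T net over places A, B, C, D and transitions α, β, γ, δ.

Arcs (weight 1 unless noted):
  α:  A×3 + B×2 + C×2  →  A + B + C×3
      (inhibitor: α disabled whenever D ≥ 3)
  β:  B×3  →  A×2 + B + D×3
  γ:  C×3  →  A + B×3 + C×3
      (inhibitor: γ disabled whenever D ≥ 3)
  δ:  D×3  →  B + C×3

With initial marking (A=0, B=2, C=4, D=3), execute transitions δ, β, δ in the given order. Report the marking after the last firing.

step 1: fire δ:  (A=0, B=2, C=4, D=3) → (A=0, B=3, C=7, D=0)
step 2: fire β:  (A=0, B=3, C=7, D=0) → (A=2, B=1, C=7, D=3)
step 3: fire δ:  (A=2, B=1, C=7, D=3) → (A=2, B=2, C=10, D=0)

(A=2, B=2, C=10, D=0)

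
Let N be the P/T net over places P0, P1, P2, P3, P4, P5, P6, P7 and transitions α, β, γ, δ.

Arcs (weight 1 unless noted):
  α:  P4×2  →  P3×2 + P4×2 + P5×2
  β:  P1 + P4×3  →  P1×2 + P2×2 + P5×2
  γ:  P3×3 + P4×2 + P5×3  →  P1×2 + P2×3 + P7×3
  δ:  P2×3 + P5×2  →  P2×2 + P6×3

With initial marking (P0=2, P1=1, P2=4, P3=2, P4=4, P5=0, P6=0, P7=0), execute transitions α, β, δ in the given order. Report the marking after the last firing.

step 1: fire α:  (P0=2, P1=1, P2=4, P3=2, P4=4, P5=0, P6=0, P7=0) → (P0=2, P1=1, P2=4, P3=4, P4=4, P5=2, P6=0, P7=0)
step 2: fire β:  (P0=2, P1=1, P2=4, P3=4, P4=4, P5=2, P6=0, P7=0) → (P0=2, P1=2, P2=6, P3=4, P4=1, P5=4, P6=0, P7=0)
step 3: fire δ:  (P0=2, P1=2, P2=6, P3=4, P4=1, P5=4, P6=0, P7=0) → (P0=2, P1=2, P2=5, P3=4, P4=1, P5=2, P6=3, P7=0)

(P0=2, P1=2, P2=5, P3=4, P4=1, P5=2, P6=3, P7=0)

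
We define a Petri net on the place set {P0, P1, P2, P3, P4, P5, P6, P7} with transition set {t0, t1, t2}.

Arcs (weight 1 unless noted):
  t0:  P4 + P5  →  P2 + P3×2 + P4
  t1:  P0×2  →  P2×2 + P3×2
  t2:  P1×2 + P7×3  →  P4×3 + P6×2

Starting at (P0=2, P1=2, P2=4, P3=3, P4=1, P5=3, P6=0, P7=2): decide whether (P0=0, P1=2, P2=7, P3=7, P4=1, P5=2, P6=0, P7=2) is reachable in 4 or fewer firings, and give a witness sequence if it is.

YES — reachable via ⟨t0, t1⟩ (2 firings)

step 1: fire t0:  (P0=2, P1=2, P2=4, P3=3, P4=1, P5=3, P6=0, P7=2) → (P0=2, P1=2, P2=5, P3=5, P4=1, P5=2, P6=0, P7=2)
step 2: fire t1:  (P0=2, P1=2, P2=5, P3=5, P4=1, P5=2, P6=0, P7=2) → (P0=0, P1=2, P2=7, P3=7, P4=1, P5=2, P6=0, P7=2)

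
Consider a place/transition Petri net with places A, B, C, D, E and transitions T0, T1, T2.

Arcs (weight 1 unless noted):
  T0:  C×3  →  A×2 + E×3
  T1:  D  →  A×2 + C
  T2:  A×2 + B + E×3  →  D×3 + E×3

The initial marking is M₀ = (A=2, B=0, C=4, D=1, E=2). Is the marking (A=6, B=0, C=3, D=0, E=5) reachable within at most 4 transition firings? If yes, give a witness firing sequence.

depth 0: 1 marking
depth 1: 3 markings reached so far
depth 2: 4 markings reached so far
depth 3: 4 markings reached so far
(frontier empty at depth 3; search complete)
target is not among the 4 markings reachable within 4 steps

NO — not reachable within 4 firings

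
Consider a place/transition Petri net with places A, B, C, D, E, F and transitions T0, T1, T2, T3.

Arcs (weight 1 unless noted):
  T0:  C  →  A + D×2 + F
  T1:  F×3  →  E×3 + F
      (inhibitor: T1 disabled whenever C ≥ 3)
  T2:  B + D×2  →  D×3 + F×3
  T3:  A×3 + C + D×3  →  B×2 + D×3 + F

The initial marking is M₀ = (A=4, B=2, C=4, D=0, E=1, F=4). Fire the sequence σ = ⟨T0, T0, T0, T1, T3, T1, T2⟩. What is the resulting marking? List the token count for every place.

(A=4, B=3, C=0, D=7, E=7, F=7)

step 1: fire T0:  (A=4, B=2, C=4, D=0, E=1, F=4) → (A=5, B=2, C=3, D=2, E=1, F=5)
step 2: fire T0:  (A=5, B=2, C=3, D=2, E=1, F=5) → (A=6, B=2, C=2, D=4, E=1, F=6)
step 3: fire T0:  (A=6, B=2, C=2, D=4, E=1, F=6) → (A=7, B=2, C=1, D=6, E=1, F=7)
step 4: fire T1:  (A=7, B=2, C=1, D=6, E=1, F=7) → (A=7, B=2, C=1, D=6, E=4, F=5)
step 5: fire T3:  (A=7, B=2, C=1, D=6, E=4, F=5) → (A=4, B=4, C=0, D=6, E=4, F=6)
step 6: fire T1:  (A=4, B=4, C=0, D=6, E=4, F=6) → (A=4, B=4, C=0, D=6, E=7, F=4)
step 7: fire T2:  (A=4, B=4, C=0, D=6, E=7, F=4) → (A=4, B=3, C=0, D=7, E=7, F=7)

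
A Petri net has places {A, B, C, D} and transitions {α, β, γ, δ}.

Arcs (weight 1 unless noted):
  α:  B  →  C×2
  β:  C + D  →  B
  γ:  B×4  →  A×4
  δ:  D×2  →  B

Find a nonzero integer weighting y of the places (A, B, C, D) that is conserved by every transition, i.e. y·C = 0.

y = (A:2, B:2, C:1, D:1)

Incidence matrix C (rows=places, cols=transitions):
        α    β    γ    δ
    A   0    0    4    0
    B  -1    1   -4    1
    C   2   -1    0    0
    D   0   -1    0   -2

Candidate y = [2, 2, 1, 1]; check y·C column-wise:
  col α: 2·0 + 2·-1 + 1·2 + 1·0 = 0
  col β: 2·0 + 2·1 + 1·-1 + 1·-1 = 0
  col γ: 2·4 + 2·-4 + 1·0 + 1·0 = 0
  col δ: 2·0 + 2·1 + 1·0 + 1·-2 = 0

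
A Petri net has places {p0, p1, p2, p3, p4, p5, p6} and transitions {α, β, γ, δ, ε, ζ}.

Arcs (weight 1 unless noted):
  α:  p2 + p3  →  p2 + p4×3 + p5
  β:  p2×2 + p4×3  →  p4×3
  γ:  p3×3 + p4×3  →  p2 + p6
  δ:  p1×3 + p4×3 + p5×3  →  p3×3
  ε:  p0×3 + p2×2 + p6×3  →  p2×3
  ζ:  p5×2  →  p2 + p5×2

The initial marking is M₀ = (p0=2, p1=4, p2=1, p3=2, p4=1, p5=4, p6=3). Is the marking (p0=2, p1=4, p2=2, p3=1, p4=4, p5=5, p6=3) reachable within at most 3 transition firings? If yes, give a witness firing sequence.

YES — reachable via ⟨α, ζ⟩ (2 firings)

step 1: fire α:  (p0=2, p1=4, p2=1, p3=2, p4=1, p5=4, p6=3) → (p0=2, p1=4, p2=1, p3=1, p4=4, p5=5, p6=3)
step 2: fire ζ:  (p0=2, p1=4, p2=1, p3=1, p4=4, p5=5, p6=3) → (p0=2, p1=4, p2=2, p3=1, p4=4, p5=5, p6=3)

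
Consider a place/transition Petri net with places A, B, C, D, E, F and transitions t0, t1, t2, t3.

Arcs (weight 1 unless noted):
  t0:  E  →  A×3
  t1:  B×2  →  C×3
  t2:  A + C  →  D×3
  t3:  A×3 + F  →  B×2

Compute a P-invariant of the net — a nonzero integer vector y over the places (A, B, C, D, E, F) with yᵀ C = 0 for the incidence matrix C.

y = (A:6, B:9, C:6, D:4, E:18, F:0)

Incidence matrix C (rows=places, cols=transitions):
       t0   t1   t2   t3
    A   3    0   -1   -3
    B   0   -2    0    2
    C   0    3   -1    0
    D   0    0    3    0
    E  -1    0    0    0
    F   0    0    0   -1

Candidate y = [6, 9, 6, 4, 18, 0]; check y·C column-wise:
  col t0: 6·3 + 9·0 + 6·0 + 4·0 + 18·-1 = 0
  col t1: 6·0 + 9·-2 + 6·3 + 4·0 + 18·0 = 0
  col t2: 6·-1 + 9·0 + 6·-1 + 4·3 + 18·0 = 0
  col t3: 6·-3 + 9·2 + 6·0 + 4·0 + 18·0 + 0·-1 = 0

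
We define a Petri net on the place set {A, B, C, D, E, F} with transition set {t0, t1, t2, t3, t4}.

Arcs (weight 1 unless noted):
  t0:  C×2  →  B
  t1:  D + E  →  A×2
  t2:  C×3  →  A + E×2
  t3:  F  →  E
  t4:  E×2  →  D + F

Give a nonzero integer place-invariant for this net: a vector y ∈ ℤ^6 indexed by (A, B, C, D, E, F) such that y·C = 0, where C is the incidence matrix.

Incidence matrix C (rows=places, cols=transitions):
       t0   t1   t2   t3   t4
    A   0    2    1    0    0
    B   1    0    0    0    0
    C  -2    0   -3    0    0
    D   0   -1    0    0    1
    E   0   -1    2    1   -2
    F   0    0    0   -1    1

Candidate y = [1, 2, 1, 1, 1, 1]; check y·C column-wise:
  col t0: 1·0 + 2·1 + 1·-2 + 1·0 + 1·0 + 1·0 = 0
  col t1: 1·2 + 2·0 + 1·0 + 1·-1 + 1·-1 + 1·0 = 0
  col t2: 1·1 + 2·0 + 1·-3 + 1·0 + 1·2 + 1·0 = 0
  col t3: 1·0 + 2·0 + 1·0 + 1·0 + 1·1 + 1·-1 = 0
  col t4: 1·0 + 2·0 + 1·0 + 1·1 + 1·-2 + 1·1 = 0

y = (A:1, B:2, C:1, D:1, E:1, F:1)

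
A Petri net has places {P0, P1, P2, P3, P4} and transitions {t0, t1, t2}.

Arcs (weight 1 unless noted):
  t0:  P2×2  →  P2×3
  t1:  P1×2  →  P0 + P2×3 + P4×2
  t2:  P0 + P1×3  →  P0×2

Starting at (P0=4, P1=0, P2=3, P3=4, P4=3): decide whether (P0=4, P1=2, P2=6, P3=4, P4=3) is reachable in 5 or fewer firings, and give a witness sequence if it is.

NO — not reachable within 5 firings

depth 0: 1 marking
depth 1: 2 markings reached so far
depth 2: 3 markings reached so far
depth 3: 4 markings reached so far
depth 4: 5 markings reached so far
depth 5: 6 markings reached so far
target is not among the 6 markings reachable within 5 steps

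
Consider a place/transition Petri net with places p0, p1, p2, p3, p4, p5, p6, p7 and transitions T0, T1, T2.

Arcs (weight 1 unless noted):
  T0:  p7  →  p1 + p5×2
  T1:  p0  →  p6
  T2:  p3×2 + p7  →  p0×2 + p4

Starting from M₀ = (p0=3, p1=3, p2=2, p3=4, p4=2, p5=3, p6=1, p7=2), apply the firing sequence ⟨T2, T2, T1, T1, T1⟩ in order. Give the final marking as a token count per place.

step 1: fire T2:  (p0=3, p1=3, p2=2, p3=4, p4=2, p5=3, p6=1, p7=2) → (p0=5, p1=3, p2=2, p3=2, p4=3, p5=3, p6=1, p7=1)
step 2: fire T2:  (p0=5, p1=3, p2=2, p3=2, p4=3, p5=3, p6=1, p7=1) → (p0=7, p1=3, p2=2, p3=0, p4=4, p5=3, p6=1, p7=0)
step 3: fire T1:  (p0=7, p1=3, p2=2, p3=0, p4=4, p5=3, p6=1, p7=0) → (p0=6, p1=3, p2=2, p3=0, p4=4, p5=3, p6=2, p7=0)
step 4: fire T1:  (p0=6, p1=3, p2=2, p3=0, p4=4, p5=3, p6=2, p7=0) → (p0=5, p1=3, p2=2, p3=0, p4=4, p5=3, p6=3, p7=0)
step 5: fire T1:  (p0=5, p1=3, p2=2, p3=0, p4=4, p5=3, p6=3, p7=0) → (p0=4, p1=3, p2=2, p3=0, p4=4, p5=3, p6=4, p7=0)

(p0=4, p1=3, p2=2, p3=0, p4=4, p5=3, p6=4, p7=0)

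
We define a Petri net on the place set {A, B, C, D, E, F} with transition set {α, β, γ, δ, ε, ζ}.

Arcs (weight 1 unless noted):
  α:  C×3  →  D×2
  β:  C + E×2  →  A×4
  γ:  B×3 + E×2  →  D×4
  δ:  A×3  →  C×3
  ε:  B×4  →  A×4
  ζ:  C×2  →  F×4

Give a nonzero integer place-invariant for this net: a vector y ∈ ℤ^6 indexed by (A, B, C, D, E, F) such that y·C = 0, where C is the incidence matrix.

y = (A:2, B:2, C:2, D:3, E:3, F:1)

Incidence matrix C (rows=places, cols=transitions):
        α    β    γ    δ    ε    ζ
    A   0    4    0   -3    4    0
    B   0    0   -3    0   -4    0
    C  -3   -1    0    3    0   -2
    D   2    0    4    0    0    0
    E   0   -2   -2    0    0    0
    F   0    0    0    0    0    4

Candidate y = [2, 2, 2, 3, 3, 1]; check y·C column-wise:
  col α: 2·0 + 2·0 + 2·-3 + 3·2 + 3·0 + 1·0 = 0
  col β: 2·4 + 2·0 + 2·-1 + 3·0 + 3·-2 + 1·0 = 0
  col γ: 2·0 + 2·-3 + 2·0 + 3·4 + 3·-2 + 1·0 = 0
  col δ: 2·-3 + 2·0 + 2·3 + 3·0 + 3·0 + 1·0 = 0
  col ε: 2·4 + 2·-4 + 2·0 + 3·0 + 3·0 + 1·0 = 0
  col ζ: 2·0 + 2·0 + 2·-2 + 3·0 + 3·0 + 1·4 = 0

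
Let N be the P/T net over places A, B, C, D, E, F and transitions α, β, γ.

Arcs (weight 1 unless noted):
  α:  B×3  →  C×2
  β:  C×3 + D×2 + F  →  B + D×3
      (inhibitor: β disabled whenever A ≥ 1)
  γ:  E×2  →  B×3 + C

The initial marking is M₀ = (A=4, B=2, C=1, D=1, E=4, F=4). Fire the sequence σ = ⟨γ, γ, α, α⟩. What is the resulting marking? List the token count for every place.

(A=4, B=2, C=7, D=1, E=0, F=4)

step 1: fire γ:  (A=4, B=2, C=1, D=1, E=4, F=4) → (A=4, B=5, C=2, D=1, E=2, F=4)
step 2: fire γ:  (A=4, B=5, C=2, D=1, E=2, F=4) → (A=4, B=8, C=3, D=1, E=0, F=4)
step 3: fire α:  (A=4, B=8, C=3, D=1, E=0, F=4) → (A=4, B=5, C=5, D=1, E=0, F=4)
step 4: fire α:  (A=4, B=5, C=5, D=1, E=0, F=4) → (A=4, B=2, C=7, D=1, E=0, F=4)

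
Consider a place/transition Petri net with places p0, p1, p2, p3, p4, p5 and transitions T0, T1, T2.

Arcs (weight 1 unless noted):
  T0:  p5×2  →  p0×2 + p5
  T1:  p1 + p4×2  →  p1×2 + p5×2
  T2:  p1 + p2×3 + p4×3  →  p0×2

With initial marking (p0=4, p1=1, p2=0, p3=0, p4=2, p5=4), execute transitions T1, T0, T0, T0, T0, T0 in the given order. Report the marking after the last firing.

(p0=14, p1=2, p2=0, p3=0, p4=0, p5=1)

step 1: fire T1:  (p0=4, p1=1, p2=0, p3=0, p4=2, p5=4) → (p0=4, p1=2, p2=0, p3=0, p4=0, p5=6)
step 2: fire T0:  (p0=4, p1=2, p2=0, p3=0, p4=0, p5=6) → (p0=6, p1=2, p2=0, p3=0, p4=0, p5=5)
step 3: fire T0:  (p0=6, p1=2, p2=0, p3=0, p4=0, p5=5) → (p0=8, p1=2, p2=0, p3=0, p4=0, p5=4)
step 4: fire T0:  (p0=8, p1=2, p2=0, p3=0, p4=0, p5=4) → (p0=10, p1=2, p2=0, p3=0, p4=0, p5=3)
step 5: fire T0:  (p0=10, p1=2, p2=0, p3=0, p4=0, p5=3) → (p0=12, p1=2, p2=0, p3=0, p4=0, p5=2)
step 6: fire T0:  (p0=12, p1=2, p2=0, p3=0, p4=0, p5=2) → (p0=14, p1=2, p2=0, p3=0, p4=0, p5=1)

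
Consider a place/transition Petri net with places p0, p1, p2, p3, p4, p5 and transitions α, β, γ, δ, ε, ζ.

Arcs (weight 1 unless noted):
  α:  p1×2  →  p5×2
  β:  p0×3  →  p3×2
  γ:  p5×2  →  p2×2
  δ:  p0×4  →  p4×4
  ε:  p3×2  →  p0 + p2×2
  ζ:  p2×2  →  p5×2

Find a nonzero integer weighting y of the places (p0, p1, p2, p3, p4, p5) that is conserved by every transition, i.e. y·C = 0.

Incidence matrix C (rows=places, cols=transitions):
        α    β    γ    δ    ε    ζ
   p0   0   -3    0   -4    1    0
   p1  -2    0    0    0    0    0
   p2   0    0    2    0    2   -2
   p3   0    2    0    0   -2    0
   p4   0    0    0    4    0    0
   p5   2    0   -2    0    0    2

Candidate y = [2, 2, 2, 3, 2, 2]; check y·C column-wise:
  col α: 2·0 + 2·-2 + 2·0 + 3·0 + 2·0 + 2·2 = 0
  col β: 2·-3 + 2·0 + 2·0 + 3·2 + 2·0 + 2·0 = 0
  col γ: 2·0 + 2·0 + 2·2 + 3·0 + 2·0 + 2·-2 = 0
  col δ: 2·-4 + 2·0 + 2·0 + 3·0 + 2·4 + 2·0 = 0
  col ε: 2·1 + 2·0 + 2·2 + 3·-2 + 2·0 + 2·0 = 0
  col ζ: 2·0 + 2·0 + 2·-2 + 3·0 + 2·0 + 2·2 = 0

y = (p0:2, p1:2, p2:2, p3:3, p4:2, p5:2)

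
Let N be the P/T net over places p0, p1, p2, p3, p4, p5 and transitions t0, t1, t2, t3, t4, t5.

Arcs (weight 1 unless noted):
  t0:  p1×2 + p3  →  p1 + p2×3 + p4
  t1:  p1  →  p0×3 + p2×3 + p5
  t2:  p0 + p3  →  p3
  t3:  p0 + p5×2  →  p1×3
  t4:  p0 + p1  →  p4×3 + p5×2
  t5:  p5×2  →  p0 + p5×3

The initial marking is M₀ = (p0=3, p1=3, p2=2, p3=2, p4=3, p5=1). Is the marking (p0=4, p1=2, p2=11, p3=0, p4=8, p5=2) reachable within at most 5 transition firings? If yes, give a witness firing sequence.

YES — reachable via ⟨t0, t0, t1, t3, t4⟩ (5 firings)

step 1: fire t0:  (p0=3, p1=3, p2=2, p3=2, p4=3, p5=1) → (p0=3, p1=2, p2=5, p3=1, p4=4, p5=1)
step 2: fire t0:  (p0=3, p1=2, p2=5, p3=1, p4=4, p5=1) → (p0=3, p1=1, p2=8, p3=0, p4=5, p5=1)
step 3: fire t1:  (p0=3, p1=1, p2=8, p3=0, p4=5, p5=1) → (p0=6, p1=0, p2=11, p3=0, p4=5, p5=2)
step 4: fire t3:  (p0=6, p1=0, p2=11, p3=0, p4=5, p5=2) → (p0=5, p1=3, p2=11, p3=0, p4=5, p5=0)
step 5: fire t4:  (p0=5, p1=3, p2=11, p3=0, p4=5, p5=0) → (p0=4, p1=2, p2=11, p3=0, p4=8, p5=2)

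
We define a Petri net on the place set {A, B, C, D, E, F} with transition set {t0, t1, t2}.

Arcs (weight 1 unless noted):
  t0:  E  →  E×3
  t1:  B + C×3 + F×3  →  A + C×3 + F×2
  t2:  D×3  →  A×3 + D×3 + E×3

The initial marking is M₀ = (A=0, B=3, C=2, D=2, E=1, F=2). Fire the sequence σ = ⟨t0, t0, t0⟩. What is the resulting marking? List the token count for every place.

(A=0, B=3, C=2, D=2, E=7, F=2)

step 1: fire t0:  (A=0, B=3, C=2, D=2, E=1, F=2) → (A=0, B=3, C=2, D=2, E=3, F=2)
step 2: fire t0:  (A=0, B=3, C=2, D=2, E=3, F=2) → (A=0, B=3, C=2, D=2, E=5, F=2)
step 3: fire t0:  (A=0, B=3, C=2, D=2, E=5, F=2) → (A=0, B=3, C=2, D=2, E=7, F=2)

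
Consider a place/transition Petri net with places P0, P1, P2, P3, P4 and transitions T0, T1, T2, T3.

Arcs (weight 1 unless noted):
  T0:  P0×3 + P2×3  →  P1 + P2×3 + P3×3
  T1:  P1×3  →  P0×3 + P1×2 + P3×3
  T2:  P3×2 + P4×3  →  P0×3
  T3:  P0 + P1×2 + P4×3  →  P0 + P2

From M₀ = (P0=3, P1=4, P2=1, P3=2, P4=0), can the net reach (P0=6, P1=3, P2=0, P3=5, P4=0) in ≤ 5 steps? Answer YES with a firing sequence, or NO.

depth 0: 1 marking
depth 1: 2 markings reached so far
depth 2: 3 markings reached so far
depth 3: 3 markings reached so far
(frontier empty at depth 3; search complete)
target is not among the 3 markings reachable within 5 steps

NO — not reachable within 5 firings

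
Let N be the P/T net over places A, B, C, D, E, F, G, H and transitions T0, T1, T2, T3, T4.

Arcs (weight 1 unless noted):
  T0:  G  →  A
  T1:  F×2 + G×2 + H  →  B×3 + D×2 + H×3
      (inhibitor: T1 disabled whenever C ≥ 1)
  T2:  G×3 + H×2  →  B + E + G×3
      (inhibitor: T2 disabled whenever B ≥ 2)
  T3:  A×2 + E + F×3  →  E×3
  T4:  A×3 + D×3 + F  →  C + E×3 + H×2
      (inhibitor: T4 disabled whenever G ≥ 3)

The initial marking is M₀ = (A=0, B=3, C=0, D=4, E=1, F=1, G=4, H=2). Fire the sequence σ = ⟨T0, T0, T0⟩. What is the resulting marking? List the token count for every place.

(A=3, B=3, C=0, D=4, E=1, F=1, G=1, H=2)

step 1: fire T0:  (A=0, B=3, C=0, D=4, E=1, F=1, G=4, H=2) → (A=1, B=3, C=0, D=4, E=1, F=1, G=3, H=2)
step 2: fire T0:  (A=1, B=3, C=0, D=4, E=1, F=1, G=3, H=2) → (A=2, B=3, C=0, D=4, E=1, F=1, G=2, H=2)
step 3: fire T0:  (A=2, B=3, C=0, D=4, E=1, F=1, G=2, H=2) → (A=3, B=3, C=0, D=4, E=1, F=1, G=1, H=2)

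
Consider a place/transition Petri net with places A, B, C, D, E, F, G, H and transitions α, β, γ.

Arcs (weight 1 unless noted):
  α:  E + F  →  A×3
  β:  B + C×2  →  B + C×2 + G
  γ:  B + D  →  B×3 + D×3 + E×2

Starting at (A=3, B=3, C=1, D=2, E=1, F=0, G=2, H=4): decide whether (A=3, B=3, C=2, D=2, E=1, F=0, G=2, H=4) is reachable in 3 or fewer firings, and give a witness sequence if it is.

NO — not reachable within 3 firings

depth 0: 1 marking
depth 1: 2 markings reached so far
depth 2: 3 markings reached so far
depth 3: 4 markings reached so far
target is not among the 4 markings reachable within 3 steps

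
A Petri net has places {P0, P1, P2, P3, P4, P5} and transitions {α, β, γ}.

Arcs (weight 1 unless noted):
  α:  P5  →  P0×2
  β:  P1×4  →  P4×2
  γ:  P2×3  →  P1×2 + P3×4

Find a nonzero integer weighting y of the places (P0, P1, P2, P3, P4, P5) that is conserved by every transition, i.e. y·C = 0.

y = (P0:0, P1:0, P2:4, P3:3, P4:0, P5:0)

Incidence matrix C (rows=places, cols=transitions):
        α    β    γ
   P0   2    0    0
   P1   0   -4    2
   P2   0    0   -3
   P3   0    0    4
   P4   0    2    0
   P5  -1    0    0

Candidate y = [0, 0, 4, 3, 0, 0]; check y·C column-wise:
  col α: 0·2 + 4·0 + 3·0 + 0·-1 = 0
  col β: 0·-4 + 4·0 + 3·0 + 0·2 = 0
  col γ: 0·2 + 4·-3 + 3·4 = 0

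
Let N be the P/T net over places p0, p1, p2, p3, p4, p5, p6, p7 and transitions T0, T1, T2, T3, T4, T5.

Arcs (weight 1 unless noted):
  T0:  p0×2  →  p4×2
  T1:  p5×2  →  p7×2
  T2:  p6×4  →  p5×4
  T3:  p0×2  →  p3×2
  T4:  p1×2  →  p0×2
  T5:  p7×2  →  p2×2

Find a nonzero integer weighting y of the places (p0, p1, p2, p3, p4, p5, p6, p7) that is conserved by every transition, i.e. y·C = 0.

Incidence matrix C (rows=places, cols=transitions):
       T0   T1   T2   T3   T4   T5
   p0  -2    0    0   -2    2    0
   p1   0    0    0    0   -2    0
   p2   0    0    0    0    0    2
   p3   0    0    0    2    0    0
   p4   2    0    0    0    0    0
   p5   0   -2    4    0    0    0
   p6   0    0   -4    0    0    0
   p7   0    2    0    0    0   -2

Candidate y = [1, 1, 0, 1, 1, 0, 0, 0]; check y·C column-wise:
  col T0: 1·-2 + 1·0 + 1·0 + 1·2 = 0
  col T1: 1·0 + 1·0 + 1·0 + 1·0 + 0·-2 + 0·2 = 0
  col T2: 1·0 + 1·0 + 1·0 + 1·0 + 0·4 + 0·-4 = 0
  col T3: 1·-2 + 1·0 + 1·2 + 1·0 = 0
  col T4: 1·2 + 1·-2 + 1·0 + 1·0 = 0
  col T5: 1·0 + 1·0 + 0·2 + 1·0 + 1·0 + 0·-2 = 0

y = (p0:1, p1:1, p2:0, p3:1, p4:1, p5:0, p6:0, p7:0)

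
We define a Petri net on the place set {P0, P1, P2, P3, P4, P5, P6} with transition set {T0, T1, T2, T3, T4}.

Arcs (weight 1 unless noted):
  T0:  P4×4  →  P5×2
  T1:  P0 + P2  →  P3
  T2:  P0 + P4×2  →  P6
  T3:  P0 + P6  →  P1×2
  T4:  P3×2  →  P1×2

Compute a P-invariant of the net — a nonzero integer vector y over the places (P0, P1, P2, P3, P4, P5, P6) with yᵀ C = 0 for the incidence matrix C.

Incidence matrix C (rows=places, cols=transitions):
       T0   T1   T2   T3   T4
   P0   0   -1   -1   -1    0
   P1   0    0    0    2    2
   P2   0   -1    0    0    0
   P3   0    1    0    0   -2
   P4  -4    0   -2    0    0
   P5   2    0    0    0    0
   P6   0    0    1   -1    0

Candidate y = [2, 1, -1, 1, -1, -2, 0]; check y·C column-wise:
  col T0: 2·0 + 1·0 + -1·0 + 1·0 + -1·-4 + -2·2 = 0
  col T1: 2·-1 + 1·0 + -1·-1 + 1·1 + -1·0 + -2·0 = 0
  col T2: 2·-1 + 1·0 + -1·0 + 1·0 + -1·-2 + -2·0 + 0·1 = 0
  col T3: 2·-1 + 1·2 + -1·0 + 1·0 + -1·0 + -2·0 + 0·-1 = 0
  col T4: 2·0 + 1·2 + -1·0 + 1·-2 + -1·0 + -2·0 = 0

y = (P0:2, P1:1, P2:-1, P3:1, P4:-1, P5:-2, P6:0)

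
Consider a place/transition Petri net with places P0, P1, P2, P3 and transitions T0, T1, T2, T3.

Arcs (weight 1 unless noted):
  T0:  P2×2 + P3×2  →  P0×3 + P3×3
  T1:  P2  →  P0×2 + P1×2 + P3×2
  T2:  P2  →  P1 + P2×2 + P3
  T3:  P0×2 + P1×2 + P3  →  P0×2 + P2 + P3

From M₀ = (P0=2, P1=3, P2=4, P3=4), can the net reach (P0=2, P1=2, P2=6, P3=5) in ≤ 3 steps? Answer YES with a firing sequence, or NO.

YES — reachable via ⟨T2, T3⟩ (2 firings)

step 1: fire T2:  (P0=2, P1=3, P2=4, P3=4) → (P0=2, P1=4, P2=5, P3=5)
step 2: fire T3:  (P0=2, P1=4, P2=5, P3=5) → (P0=2, P1=2, P2=6, P3=5)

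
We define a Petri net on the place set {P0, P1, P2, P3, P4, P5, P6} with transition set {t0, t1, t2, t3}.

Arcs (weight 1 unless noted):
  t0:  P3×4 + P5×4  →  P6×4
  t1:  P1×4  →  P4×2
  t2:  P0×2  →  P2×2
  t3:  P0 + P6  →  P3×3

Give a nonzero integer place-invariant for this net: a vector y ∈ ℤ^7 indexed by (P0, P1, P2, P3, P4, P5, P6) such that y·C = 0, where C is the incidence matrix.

y = (P0:0, P1:1, P2:0, P3:0, P4:2, P5:0, P6:0)

Incidence matrix C (rows=places, cols=transitions):
       t0   t1   t2   t3
   P0   0    0   -2   -1
   P1   0   -4    0    0
   P2   0    0    2    0
   P3  -4    0    0    3
   P4   0    2    0    0
   P5  -4    0    0    0
   P6   4    0    0   -1

Candidate y = [0, 1, 0, 0, 2, 0, 0]; check y·C column-wise:
  col t0: 1·0 + 0·-4 + 2·0 + 0·-4 + 0·4 = 0
  col t1: 1·-4 + 2·2 = 0
  col t2: 0·-2 + 1·0 + 0·2 + 2·0 = 0
  col t3: 0·-1 + 1·0 + 0·3 + 2·0 + 0·-1 = 0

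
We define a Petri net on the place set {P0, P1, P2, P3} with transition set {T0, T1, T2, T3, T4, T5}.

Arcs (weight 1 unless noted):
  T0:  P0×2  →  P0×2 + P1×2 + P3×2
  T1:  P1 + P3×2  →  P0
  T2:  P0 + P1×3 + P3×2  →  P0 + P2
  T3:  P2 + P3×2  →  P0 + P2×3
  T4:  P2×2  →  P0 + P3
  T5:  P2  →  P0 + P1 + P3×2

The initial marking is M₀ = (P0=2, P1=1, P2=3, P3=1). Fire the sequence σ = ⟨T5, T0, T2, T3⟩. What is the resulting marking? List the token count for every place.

step 1: fire T5:  (P0=2, P1=1, P2=3, P3=1) → (P0=3, P1=2, P2=2, P3=3)
step 2: fire T0:  (P0=3, P1=2, P2=2, P3=3) → (P0=3, P1=4, P2=2, P3=5)
step 3: fire T2:  (P0=3, P1=4, P2=2, P3=5) → (P0=3, P1=1, P2=3, P3=3)
step 4: fire T3:  (P0=3, P1=1, P2=3, P3=3) → (P0=4, P1=1, P2=5, P3=1)

(P0=4, P1=1, P2=5, P3=1)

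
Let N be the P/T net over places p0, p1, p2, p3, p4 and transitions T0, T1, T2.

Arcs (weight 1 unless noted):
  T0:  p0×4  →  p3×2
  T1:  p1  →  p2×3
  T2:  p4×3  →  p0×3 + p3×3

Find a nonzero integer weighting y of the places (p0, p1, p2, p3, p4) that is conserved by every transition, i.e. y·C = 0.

Incidence matrix C (rows=places, cols=transitions):
       T0   T1   T2
   p0  -4    0    3
   p1   0   -1    0
   p2   0    3    0
   p3   2    0    3
   p4   0    0   -3

Candidate y = [0, 3, 1, 0, 0]; check y·C column-wise:
  col T0: 0·-4 + 3·0 + 1·0 + 0·2 = 0
  col T1: 3·-1 + 1·3 = 0
  col T2: 0·3 + 3·0 + 1·0 + 0·3 + 0·-3 = 0

y = (p0:0, p1:3, p2:1, p3:0, p4:0)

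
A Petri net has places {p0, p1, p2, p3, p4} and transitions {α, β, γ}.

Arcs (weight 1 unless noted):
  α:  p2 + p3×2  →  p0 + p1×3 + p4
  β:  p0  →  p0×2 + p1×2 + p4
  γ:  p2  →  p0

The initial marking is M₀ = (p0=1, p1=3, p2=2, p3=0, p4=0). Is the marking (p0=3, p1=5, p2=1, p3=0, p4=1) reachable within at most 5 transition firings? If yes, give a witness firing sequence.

YES — reachable via ⟨β, γ⟩ (2 firings)

step 1: fire β:  (p0=1, p1=3, p2=2, p3=0, p4=0) → (p0=2, p1=5, p2=2, p3=0, p4=1)
step 2: fire γ:  (p0=2, p1=5, p2=2, p3=0, p4=1) → (p0=3, p1=5, p2=1, p3=0, p4=1)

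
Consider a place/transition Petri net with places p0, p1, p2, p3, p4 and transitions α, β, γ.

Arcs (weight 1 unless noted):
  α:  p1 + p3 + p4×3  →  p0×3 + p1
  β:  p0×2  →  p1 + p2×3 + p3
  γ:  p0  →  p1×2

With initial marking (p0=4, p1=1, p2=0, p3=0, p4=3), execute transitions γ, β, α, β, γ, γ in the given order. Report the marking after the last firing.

step 1: fire γ:  (p0=4, p1=1, p2=0, p3=0, p4=3) → (p0=3, p1=3, p2=0, p3=0, p4=3)
step 2: fire β:  (p0=3, p1=3, p2=0, p3=0, p4=3) → (p0=1, p1=4, p2=3, p3=1, p4=3)
step 3: fire α:  (p0=1, p1=4, p2=3, p3=1, p4=3) → (p0=4, p1=4, p2=3, p3=0, p4=0)
step 4: fire β:  (p0=4, p1=4, p2=3, p3=0, p4=0) → (p0=2, p1=5, p2=6, p3=1, p4=0)
step 5: fire γ:  (p0=2, p1=5, p2=6, p3=1, p4=0) → (p0=1, p1=7, p2=6, p3=1, p4=0)
step 6: fire γ:  (p0=1, p1=7, p2=6, p3=1, p4=0) → (p0=0, p1=9, p2=6, p3=1, p4=0)

(p0=0, p1=9, p2=6, p3=1, p4=0)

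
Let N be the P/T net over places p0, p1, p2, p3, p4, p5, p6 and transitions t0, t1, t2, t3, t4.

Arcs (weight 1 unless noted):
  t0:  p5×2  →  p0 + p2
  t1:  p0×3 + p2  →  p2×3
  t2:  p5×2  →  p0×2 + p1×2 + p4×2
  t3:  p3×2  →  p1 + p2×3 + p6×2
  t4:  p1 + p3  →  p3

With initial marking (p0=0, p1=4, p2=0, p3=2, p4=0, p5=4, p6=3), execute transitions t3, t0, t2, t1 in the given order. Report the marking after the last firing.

(p0=0, p1=7, p2=6, p3=0, p4=2, p5=0, p6=5)

step 1: fire t3:  (p0=0, p1=4, p2=0, p3=2, p4=0, p5=4, p6=3) → (p0=0, p1=5, p2=3, p3=0, p4=0, p5=4, p6=5)
step 2: fire t0:  (p0=0, p1=5, p2=3, p3=0, p4=0, p5=4, p6=5) → (p0=1, p1=5, p2=4, p3=0, p4=0, p5=2, p6=5)
step 3: fire t2:  (p0=1, p1=5, p2=4, p3=0, p4=0, p5=2, p6=5) → (p0=3, p1=7, p2=4, p3=0, p4=2, p5=0, p6=5)
step 4: fire t1:  (p0=3, p1=7, p2=4, p3=0, p4=2, p5=0, p6=5) → (p0=0, p1=7, p2=6, p3=0, p4=2, p5=0, p6=5)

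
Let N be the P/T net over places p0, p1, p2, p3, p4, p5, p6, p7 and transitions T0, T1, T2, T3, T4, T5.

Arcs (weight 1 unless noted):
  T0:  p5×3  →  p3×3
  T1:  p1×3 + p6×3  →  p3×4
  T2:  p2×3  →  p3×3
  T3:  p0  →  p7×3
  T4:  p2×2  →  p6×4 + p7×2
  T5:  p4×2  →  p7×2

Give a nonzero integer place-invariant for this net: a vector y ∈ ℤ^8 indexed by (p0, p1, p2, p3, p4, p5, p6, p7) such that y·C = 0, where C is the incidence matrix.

y = (p0:0, p1:5, p2:6, p3:6, p4:0, p5:6, p6:3, p7:0)

Incidence matrix C (rows=places, cols=transitions):
       T0   T1   T2   T3   T4   T5
   p0   0    0    0   -1    0    0
   p1   0   -3    0    0    0    0
   p2   0    0   -3    0   -2    0
   p3   3    4    3    0    0    0
   p4   0    0    0    0    0   -2
   p5  -3    0    0    0    0    0
   p6   0   -3    0    0    4    0
   p7   0    0    0    3    2    2

Candidate y = [0, 5, 6, 6, 0, 6, 3, 0]; check y·C column-wise:
  col T0: 5·0 + 6·0 + 6·3 + 6·-3 + 3·0 = 0
  col T1: 5·-3 + 6·0 + 6·4 + 6·0 + 3·-3 = 0
  col T2: 5·0 + 6·-3 + 6·3 + 6·0 + 3·0 = 0
  col T3: 0·-1 + 5·0 + 6·0 + 6·0 + 6·0 + 3·0 + 0·3 = 0
  col T4: 5·0 + 6·-2 + 6·0 + 6·0 + 3·4 + 0·2 = 0
  col T5: 5·0 + 6·0 + 6·0 + 0·-2 + 6·0 + 3·0 + 0·2 = 0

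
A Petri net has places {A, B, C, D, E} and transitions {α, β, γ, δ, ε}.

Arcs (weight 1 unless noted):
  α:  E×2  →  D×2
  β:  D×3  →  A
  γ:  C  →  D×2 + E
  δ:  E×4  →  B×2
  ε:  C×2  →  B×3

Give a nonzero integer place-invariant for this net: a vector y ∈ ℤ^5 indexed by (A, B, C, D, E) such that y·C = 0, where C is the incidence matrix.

Incidence matrix C (rows=places, cols=transitions):
        α    β    γ    δ    ε
    A   0    1    0    0    0
    B   0    0    0    2    3
    C   0    0   -1    0   -2
    D   2   -3    2    0    0
    E  -2    0    1   -4    0

Candidate y = [3, 2, 3, 1, 1]; check y·C column-wise:
  col α: 3·0 + 2·0 + 3·0 + 1·2 + 1·-2 = 0
  col β: 3·1 + 2·0 + 3·0 + 1·-3 + 1·0 = 0
  col γ: 3·0 + 2·0 + 3·-1 + 1·2 + 1·1 = 0
  col δ: 3·0 + 2·2 + 3·0 + 1·0 + 1·-4 = 0
  col ε: 3·0 + 2·3 + 3·-2 + 1·0 + 1·0 = 0

y = (A:3, B:2, C:3, D:1, E:1)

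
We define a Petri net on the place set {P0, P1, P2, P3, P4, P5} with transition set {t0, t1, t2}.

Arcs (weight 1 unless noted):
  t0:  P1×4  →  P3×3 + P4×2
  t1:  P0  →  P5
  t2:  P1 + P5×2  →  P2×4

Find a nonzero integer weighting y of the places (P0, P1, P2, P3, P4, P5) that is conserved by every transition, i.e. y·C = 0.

y = (P0:0, P1:12, P2:3, P3:16, P4:0, P5:0)

Incidence matrix C (rows=places, cols=transitions):
       t0   t1   t2
   P0   0   -1    0
   P1  -4    0   -1
   P2   0    0    4
   P3   3    0    0
   P4   2    0    0
   P5   0    1   -2

Candidate y = [0, 12, 3, 16, 0, 0]; check y·C column-wise:
  col t0: 12·-4 + 3·0 + 16·3 + 0·2 = 0
  col t1: 0·-1 + 12·0 + 3·0 + 16·0 + 0·1 = 0
  col t2: 12·-1 + 3·4 + 16·0 + 0·-2 = 0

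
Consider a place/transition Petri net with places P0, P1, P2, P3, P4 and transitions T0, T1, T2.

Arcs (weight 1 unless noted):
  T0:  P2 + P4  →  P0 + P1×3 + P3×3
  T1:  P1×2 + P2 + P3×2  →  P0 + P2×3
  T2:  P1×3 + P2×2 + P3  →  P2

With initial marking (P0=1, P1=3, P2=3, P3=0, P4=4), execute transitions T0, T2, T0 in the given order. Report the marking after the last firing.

step 1: fire T0:  (P0=1, P1=3, P2=3, P3=0, P4=4) → (P0=2, P1=6, P2=2, P3=3, P4=3)
step 2: fire T2:  (P0=2, P1=6, P2=2, P3=3, P4=3) → (P0=2, P1=3, P2=1, P3=2, P4=3)
step 3: fire T0:  (P0=2, P1=3, P2=1, P3=2, P4=3) → (P0=3, P1=6, P2=0, P3=5, P4=2)

(P0=3, P1=6, P2=0, P3=5, P4=2)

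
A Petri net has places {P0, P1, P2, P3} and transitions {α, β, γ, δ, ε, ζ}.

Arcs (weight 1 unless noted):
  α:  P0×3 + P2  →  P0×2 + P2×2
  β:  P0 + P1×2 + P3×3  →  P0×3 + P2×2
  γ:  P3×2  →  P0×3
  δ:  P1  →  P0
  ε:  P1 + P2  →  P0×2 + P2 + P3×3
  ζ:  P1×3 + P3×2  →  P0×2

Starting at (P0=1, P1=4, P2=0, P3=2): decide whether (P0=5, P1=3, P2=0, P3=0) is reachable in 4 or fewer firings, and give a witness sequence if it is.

YES — reachable via ⟨γ, δ⟩ (2 firings)

step 1: fire γ:  (P0=1, P1=4, P2=0, P3=2) → (P0=4, P1=4, P2=0, P3=0)
step 2: fire δ:  (P0=4, P1=4, P2=0, P3=0) → (P0=5, P1=3, P2=0, P3=0)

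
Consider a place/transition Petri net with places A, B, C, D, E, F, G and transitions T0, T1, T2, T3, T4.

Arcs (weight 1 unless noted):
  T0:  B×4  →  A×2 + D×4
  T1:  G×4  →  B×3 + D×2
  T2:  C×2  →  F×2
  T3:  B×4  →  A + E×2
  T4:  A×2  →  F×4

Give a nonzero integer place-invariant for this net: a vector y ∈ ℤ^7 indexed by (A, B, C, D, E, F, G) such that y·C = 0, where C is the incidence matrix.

y = (A:10, B:2, C:5, D:-3, E:-1, F:5, G:0)

Incidence matrix C (rows=places, cols=transitions):
       T0   T1   T2   T3   T4
    A   2    0    0    1   -2
    B  -4    3    0   -4    0
    C   0    0   -2    0    0
    D   4    2    0    0    0
    E   0    0    0    2    0
    F   0    0    2    0    4
    G   0   -4    0    0    0

Candidate y = [10, 2, 5, -3, -1, 5, 0]; check y·C column-wise:
  col T0: 10·2 + 2·-4 + 5·0 + -3·4 + -1·0 + 5·0 = 0
  col T1: 10·0 + 2·3 + 5·0 + -3·2 + -1·0 + 5·0 + 0·-4 = 0
  col T2: 10·0 + 2·0 + 5·-2 + -3·0 + -1·0 + 5·2 = 0
  col T3: 10·1 + 2·-4 + 5·0 + -3·0 + -1·2 + 5·0 = 0
  col T4: 10·-2 + 2·0 + 5·0 + -3·0 + -1·0 + 5·4 = 0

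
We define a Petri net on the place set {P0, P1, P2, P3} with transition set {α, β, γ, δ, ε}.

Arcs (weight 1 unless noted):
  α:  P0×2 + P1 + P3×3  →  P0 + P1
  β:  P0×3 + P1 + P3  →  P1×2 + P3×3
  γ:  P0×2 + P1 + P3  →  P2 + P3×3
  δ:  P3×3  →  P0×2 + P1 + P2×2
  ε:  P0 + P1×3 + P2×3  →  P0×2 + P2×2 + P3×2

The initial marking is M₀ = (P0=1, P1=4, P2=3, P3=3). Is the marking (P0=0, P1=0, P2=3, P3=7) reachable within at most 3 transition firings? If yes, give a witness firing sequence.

step 1: fire ε:  (P0=1, P1=4, P2=3, P3=3) → (P0=2, P1=1, P2=2, P3=5)
step 2: fire γ:  (P0=2, P1=1, P2=2, P3=5) → (P0=0, P1=0, P2=3, P3=7)

YES — reachable via ⟨ε, γ⟩ (2 firings)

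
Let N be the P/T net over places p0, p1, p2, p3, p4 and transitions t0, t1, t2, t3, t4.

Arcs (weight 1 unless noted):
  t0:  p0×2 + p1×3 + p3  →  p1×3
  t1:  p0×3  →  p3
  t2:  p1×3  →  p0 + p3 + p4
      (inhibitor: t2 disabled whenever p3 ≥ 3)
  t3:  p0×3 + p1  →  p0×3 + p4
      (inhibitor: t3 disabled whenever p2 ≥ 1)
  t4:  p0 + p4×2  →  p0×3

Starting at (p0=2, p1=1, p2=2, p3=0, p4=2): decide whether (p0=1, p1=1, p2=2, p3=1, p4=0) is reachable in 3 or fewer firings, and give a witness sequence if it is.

YES — reachable via ⟨t4, t1⟩ (2 firings)

step 1: fire t4:  (p0=2, p1=1, p2=2, p3=0, p4=2) → (p0=4, p1=1, p2=2, p3=0, p4=0)
step 2: fire t1:  (p0=4, p1=1, p2=2, p3=0, p4=0) → (p0=1, p1=1, p2=2, p3=1, p4=0)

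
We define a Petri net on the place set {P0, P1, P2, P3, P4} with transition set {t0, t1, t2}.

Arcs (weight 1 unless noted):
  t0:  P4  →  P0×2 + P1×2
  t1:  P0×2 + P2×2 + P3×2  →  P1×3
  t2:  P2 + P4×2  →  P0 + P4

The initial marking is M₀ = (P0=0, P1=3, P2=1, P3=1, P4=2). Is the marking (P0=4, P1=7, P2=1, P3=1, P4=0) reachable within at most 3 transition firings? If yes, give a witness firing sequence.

YES — reachable via ⟨t0, t0⟩ (2 firings)

step 1: fire t0:  (P0=0, P1=3, P2=1, P3=1, P4=2) → (P0=2, P1=5, P2=1, P3=1, P4=1)
step 2: fire t0:  (P0=2, P1=5, P2=1, P3=1, P4=1) → (P0=4, P1=7, P2=1, P3=1, P4=0)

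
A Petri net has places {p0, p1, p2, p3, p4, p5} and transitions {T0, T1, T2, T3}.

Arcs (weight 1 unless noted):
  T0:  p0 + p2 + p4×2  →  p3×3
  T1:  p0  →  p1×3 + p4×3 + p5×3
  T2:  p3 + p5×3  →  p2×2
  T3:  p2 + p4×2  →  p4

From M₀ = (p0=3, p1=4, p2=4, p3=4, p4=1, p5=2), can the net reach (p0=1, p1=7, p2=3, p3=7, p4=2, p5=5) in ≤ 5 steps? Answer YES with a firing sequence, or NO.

step 1: fire T1:  (p0=3, p1=4, p2=4, p3=4, p4=1, p5=2) → (p0=2, p1=7, p2=4, p3=4, p4=4, p5=5)
step 2: fire T0:  (p0=2, p1=7, p2=4, p3=4, p4=4, p5=5) → (p0=1, p1=7, p2=3, p3=7, p4=2, p5=5)

YES — reachable via ⟨T1, T0⟩ (2 firings)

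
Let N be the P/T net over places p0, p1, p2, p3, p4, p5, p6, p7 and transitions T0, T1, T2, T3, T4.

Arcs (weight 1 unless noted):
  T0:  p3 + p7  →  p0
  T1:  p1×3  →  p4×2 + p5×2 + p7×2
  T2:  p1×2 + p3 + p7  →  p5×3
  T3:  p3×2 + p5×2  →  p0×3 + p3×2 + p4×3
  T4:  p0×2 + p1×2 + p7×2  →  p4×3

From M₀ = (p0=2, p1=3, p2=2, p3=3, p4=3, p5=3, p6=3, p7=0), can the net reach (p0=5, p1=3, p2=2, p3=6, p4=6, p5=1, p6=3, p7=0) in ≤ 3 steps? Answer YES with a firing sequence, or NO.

NO — not reachable within 3 firings

depth 0: 1 marking
depth 1: 3 markings reached so far
depth 2: 5 markings reached so far
depth 3: 8 markings reached so far
target is not among the 8 markings reachable within 3 steps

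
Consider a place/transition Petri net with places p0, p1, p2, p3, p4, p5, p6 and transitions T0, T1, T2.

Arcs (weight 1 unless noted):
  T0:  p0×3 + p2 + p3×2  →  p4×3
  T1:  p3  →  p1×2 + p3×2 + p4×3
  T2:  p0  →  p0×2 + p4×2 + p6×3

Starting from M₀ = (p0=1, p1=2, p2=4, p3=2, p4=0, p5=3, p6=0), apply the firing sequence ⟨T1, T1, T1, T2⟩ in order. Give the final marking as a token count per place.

step 1: fire T1:  (p0=1, p1=2, p2=4, p3=2, p4=0, p5=3, p6=0) → (p0=1, p1=4, p2=4, p3=3, p4=3, p5=3, p6=0)
step 2: fire T1:  (p0=1, p1=4, p2=4, p3=3, p4=3, p5=3, p6=0) → (p0=1, p1=6, p2=4, p3=4, p4=6, p5=3, p6=0)
step 3: fire T1:  (p0=1, p1=6, p2=4, p3=4, p4=6, p5=3, p6=0) → (p0=1, p1=8, p2=4, p3=5, p4=9, p5=3, p6=0)
step 4: fire T2:  (p0=1, p1=8, p2=4, p3=5, p4=9, p5=3, p6=0) → (p0=2, p1=8, p2=4, p3=5, p4=11, p5=3, p6=3)

(p0=2, p1=8, p2=4, p3=5, p4=11, p5=3, p6=3)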